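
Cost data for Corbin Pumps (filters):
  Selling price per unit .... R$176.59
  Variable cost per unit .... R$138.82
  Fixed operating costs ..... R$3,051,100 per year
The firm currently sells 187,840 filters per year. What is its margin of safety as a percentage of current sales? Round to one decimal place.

Each unit contributes R$176.59 − R$138.82 = R$37.77. Break-even units = R$3,051,100 ÷ R$37.77 = 80,781.04; break-even revenue = 80,781.04 × R$176.59 = R$14,265,124.41.
Actual sales revenue = 187,840 × R$176.59 = R$33,170,665.60.
Margin of safety = (R$33,170,665.60 − R$14,265,124.41) ÷ R$33,170,665.60 = 57.0%.

57.0%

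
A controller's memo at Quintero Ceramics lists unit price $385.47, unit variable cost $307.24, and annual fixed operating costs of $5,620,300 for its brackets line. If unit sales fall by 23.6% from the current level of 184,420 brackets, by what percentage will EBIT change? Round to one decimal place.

-38.7%

Total contribution margin = 184,420 × $78.23 = $14,427,176.60.
Operating income = contribution − fixed costs = $14,427,176.60 − $5,620,300 = $8,806,876.60.
So DOL = total CM / EBIT = $14,427,176.60 / $8,806,876.60 = 1.6382.
%ΔEBIT = DOL × %ΔSales = 1.6382 × -23.6% = -38.7%.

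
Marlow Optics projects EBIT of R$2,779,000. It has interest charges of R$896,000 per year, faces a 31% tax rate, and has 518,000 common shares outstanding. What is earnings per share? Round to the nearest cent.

R$2.51

Pre-tax income = R$2,779,000 − R$896,000.00 = R$1,883,000.00.
After tax at 31%: net income = R$1,883,000.00 × 0.69 = R$1,299,270.00.
Per share: R$1,299,270.00 / 518,000 shares = R$2.51.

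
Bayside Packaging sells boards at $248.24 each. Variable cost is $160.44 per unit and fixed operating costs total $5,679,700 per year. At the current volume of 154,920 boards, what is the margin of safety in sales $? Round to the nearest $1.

$22,398,927

Unit CM = price − variable cost = $248.24 − $160.44 = $87.80. Break-even units = $5,679,700 ÷ $87.80 = 64,689.07; break-even revenue = 64,689.07 × $248.24 = $16,058,413.76.
Current sales = 154,920 × $248.24 = $38,457,340.80.
Margin of safety = $38,457,340.80 − $16,058,413.76 = $22,398,927.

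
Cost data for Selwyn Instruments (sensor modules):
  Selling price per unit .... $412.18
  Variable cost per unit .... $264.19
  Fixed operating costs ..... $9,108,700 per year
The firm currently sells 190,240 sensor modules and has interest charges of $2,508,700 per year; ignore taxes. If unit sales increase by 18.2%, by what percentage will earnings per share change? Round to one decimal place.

Contribution at this volume is 190,240 × $147.99 = $28,153,617.60.
Subtracting fixed costs: EBIT = $28,153,617.60 − $9,108,700 = $19,044,917.60.
Interest = $2,508,700.00, so EBIT − I = $16,536,217.60.
DCL = total CM / (EBIT − I) = $28,153,617.60 / $16,536,217.60 = 1.7025.
EPS therefore changes by 1.7025 × (+18.2%) = +31.0%.

+31.0%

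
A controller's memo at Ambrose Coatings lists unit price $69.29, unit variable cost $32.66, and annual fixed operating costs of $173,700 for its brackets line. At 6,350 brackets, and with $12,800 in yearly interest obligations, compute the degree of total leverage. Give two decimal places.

5.05

Contribution at this volume is 6,350 × $36.63 = $232,600.50.
Subtracting fixed costs: EBIT = $232,600.50 − $173,700 = $58,900.50. Interest = $12,800.00.
DOL = $232,600.50 ÷ $58,900.50 = 3.9490; DFL = $58,900.50 ÷ $46,100.50 = 1.2777.
Combined leverage = 3.9490 × 1.2777 = 5.0456.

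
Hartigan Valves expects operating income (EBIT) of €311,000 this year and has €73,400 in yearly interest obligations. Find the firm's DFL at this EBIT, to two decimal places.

Interest = €73,400.00.
DFL = EBIT ÷ (EBIT − I) = €311,000 ÷ (€311,000 − €73,400.00) = €311,000 ÷ €237,600.00 = 1.3089.

1.31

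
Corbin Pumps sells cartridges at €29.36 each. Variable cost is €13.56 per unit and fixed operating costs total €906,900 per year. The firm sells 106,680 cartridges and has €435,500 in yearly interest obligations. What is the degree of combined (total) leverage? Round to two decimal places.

4.91

Contribution at this volume is 106,680 × €15.80 = €1,685,544.00.
Subtracting fixed costs: EBIT = €1,685,544.00 − €906,900 = €778,644.00. Interest = €435,500.00, so EBIT − I = €343,144.00.
Degree of total leverage = total CM / (EBIT − interest) = €1,685,544.00 / €343,144.00 = 4.9121.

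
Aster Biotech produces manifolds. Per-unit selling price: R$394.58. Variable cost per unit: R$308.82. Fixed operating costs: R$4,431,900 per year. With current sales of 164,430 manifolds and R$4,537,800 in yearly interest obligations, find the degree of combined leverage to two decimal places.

2.75

At 164,430 units, contribution = 164,430 × R$85.76 = R$14,101,516.80.
Subtracting fixed costs: EBIT = R$14,101,516.80 − R$4,431,900 = R$9,669,616.80. Interest = R$4,537,800.00.
DOL = R$14,101,516.80 ÷ R$9,669,616.80 = 1.4583; DFL = R$9,669,616.80 ÷ R$5,131,816.80 = 1.8842.
Combined leverage = 1.4583 × 1.8842 = 2.7477.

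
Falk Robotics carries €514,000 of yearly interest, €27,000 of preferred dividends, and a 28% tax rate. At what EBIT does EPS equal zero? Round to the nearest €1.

Preferred dividends are paid after tax, so their pre-tax equivalent is €27,000 ÷ (1 − 0.28) = €37,500.00.
Financial break-even EBIT = interest + D_p ÷ (1 − t) = €514,000 + €37,500.00 = €551,500.00.

€551,500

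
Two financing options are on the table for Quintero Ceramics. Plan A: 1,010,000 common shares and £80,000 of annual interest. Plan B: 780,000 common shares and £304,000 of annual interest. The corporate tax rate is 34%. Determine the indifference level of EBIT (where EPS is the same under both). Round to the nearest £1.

£1,063,652

Set EPS_A = EPS_B: (EBIT − £80,000)(1 − 0.34) ÷ 1,010,000 = (EBIT − £304,000)(1 − 0.34) ÷ 780,000.
The (1 − t) factor cancels: (EBIT − 80,000) × 780,000 = (EBIT − 304,000) × 1,010,000.
EBIT × (1,010,000 − 780,000) = 304,000 × 1,010,000 − 80,000 × 780,000 = 244,640,000,000, so EBIT = 244,640,000,000 ÷ 230,000 = 1,063,652.17.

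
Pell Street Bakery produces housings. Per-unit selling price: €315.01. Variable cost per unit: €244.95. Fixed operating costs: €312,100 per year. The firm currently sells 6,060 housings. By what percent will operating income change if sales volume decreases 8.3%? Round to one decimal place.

Contribution at this volume is 6,060 × €70.06 = €424,563.60.
EBIT = €424,563.60 − €312,100 = €112,463.60.
DOL = contribution ÷ EBIT = €424,563.60 ÷ €112,463.60 = 3.7751.
Operating income changes by 3.7751 × -8.3% = -31.3%.

-31.3%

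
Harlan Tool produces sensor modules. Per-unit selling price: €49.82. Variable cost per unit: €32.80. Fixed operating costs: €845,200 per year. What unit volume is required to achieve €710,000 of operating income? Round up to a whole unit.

91,375 sensor modules

Each unit contributes €49.82 − €32.80 = €17.02.
Required volume = (fixed costs + target profit) ÷ CM = (€845,200 + €710,000) ÷ €17.02 = 91,374.85, so 91,375 sensor modules.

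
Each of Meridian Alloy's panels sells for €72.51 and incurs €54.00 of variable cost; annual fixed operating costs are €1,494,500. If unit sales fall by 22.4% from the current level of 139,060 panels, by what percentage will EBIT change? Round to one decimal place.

At 139,060 units, contribution = 139,060 × €18.51 = €2,574,000.60.
Subtracting fixed costs: EBIT = €2,574,000.60 − €1,494,500 = €1,079,500.60.
Degree of operating leverage = €2,574,000.60 / €1,079,500.60 = 2.3844.
So EBIT moves 2.3844 × (-22.4%) = -53.4%.

-53.4%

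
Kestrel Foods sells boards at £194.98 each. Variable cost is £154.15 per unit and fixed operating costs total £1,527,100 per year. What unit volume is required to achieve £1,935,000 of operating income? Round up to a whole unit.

Unit CM = price − variable cost = £194.98 − £154.15 = £40.83.
Need Q such that Q × £40.83 − £1,527,100 = £1,935,000, i.e. Q = £3,462,100 / £40.83 = 84,793.04 → 84,794.

84,794 boards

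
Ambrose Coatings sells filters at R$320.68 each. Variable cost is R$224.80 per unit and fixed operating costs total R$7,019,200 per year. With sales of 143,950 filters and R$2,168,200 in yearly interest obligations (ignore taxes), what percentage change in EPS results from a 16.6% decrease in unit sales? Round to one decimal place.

-49.7%

Total contribution margin = 143,950 × R$95.88 = R$13,801,926.00.
Operating income = contribution − fixed costs = R$13,801,926.00 − R$7,019,200 = R$6,782,726.00.
After interest of R$2,168,200.00, pre-tax earnings = R$4,614,526.00.
DCL = total CM / (EBIT − I) = R$13,801,926.00 / R$4,614,526.00 = 2.9910.
%ΔEPS = DCL × %ΔSales = 2.9910 × -16.6% = -49.7%.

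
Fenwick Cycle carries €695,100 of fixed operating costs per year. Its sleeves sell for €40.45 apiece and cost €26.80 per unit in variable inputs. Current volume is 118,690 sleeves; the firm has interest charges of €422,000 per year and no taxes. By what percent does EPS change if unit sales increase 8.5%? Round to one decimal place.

Total contribution margin = 118,690 × €13.65 = €1,620,118.50.
Operating income = contribution − fixed costs = €1,620,118.50 − €695,100 = €925,018.50.
After interest of €422,000.00, pre-tax earnings = €503,018.50.
Degree of combined leverage = contribution ÷ (EBIT − I) = €1,620,118.50 ÷ €503,018.50 = 3.2208.
EPS therefore changes by 3.2208 × (+8.5%) = +27.4%.

+27.4%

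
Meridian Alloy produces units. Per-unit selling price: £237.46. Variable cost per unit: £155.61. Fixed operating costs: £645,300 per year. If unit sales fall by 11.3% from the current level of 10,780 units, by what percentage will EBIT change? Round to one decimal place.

-42.1%

At 10,780 units, contribution = 10,780 × £81.85 = £882,343.00.
EBIT = £882,343.00 − £645,300 = £237,043.00.
So DOL = total CM / EBIT = £882,343.00 / £237,043.00 = 3.7223.
Operating income changes by 3.7223 × -11.3% = -42.1%.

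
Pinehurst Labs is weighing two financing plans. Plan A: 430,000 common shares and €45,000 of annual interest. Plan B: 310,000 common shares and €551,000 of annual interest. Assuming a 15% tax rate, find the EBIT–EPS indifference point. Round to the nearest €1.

€1,858,167

At indifference, (EBIT − 45,000)(1 − t)/430,000 = (EBIT − 551,000)(1 − t)/310,000.
The (1 − t) factor cancels: (EBIT − 45,000) × 310,000 = (EBIT − 551,000) × 430,000.
Solving, EBIT = (551,000·430,000 − 45,000·310,000) / (430,000 − 310,000) = 222,980,000,000 / 120,000 = 1,858,166.67.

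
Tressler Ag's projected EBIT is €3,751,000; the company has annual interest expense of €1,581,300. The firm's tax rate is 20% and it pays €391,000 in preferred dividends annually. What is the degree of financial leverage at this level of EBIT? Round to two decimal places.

Annual interest charges come to €1,581,300.00.
Preferred dividends grossed up pre-tax: €391,000 / (1 − 0.20) = €488,750.00.
DFL = EBIT ÷ [EBIT − I − D_p/(1−t)] = €3,751,000 ÷ [€3,751,000 − €1,581,300.00 − €488,750.00] = €3,751,000 ÷ €1,680,950.00 = 2.2315.

2.23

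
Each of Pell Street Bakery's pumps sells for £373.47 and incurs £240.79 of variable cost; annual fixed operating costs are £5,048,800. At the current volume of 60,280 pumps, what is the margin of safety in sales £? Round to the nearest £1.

£8,301,320

Unit CM = price − variable cost = £373.47 − £240.79 = £132.68. Break-even units = £5,048,800 ÷ £132.68 = 38,052.46; break-even revenue = 38,052.46 × £373.47 = £14,211,451.13.
Current sales = 60,280 × £373.47 = £22,512,771.60.
Margin of safety = £22,512,771.60 − £14,211,451.13 = £8,301,320.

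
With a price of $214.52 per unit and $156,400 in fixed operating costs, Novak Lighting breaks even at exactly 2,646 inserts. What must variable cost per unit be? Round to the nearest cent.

At break-even, FC = Q × (P − VC), so P − VC = $156,400 ÷ 2,646 = $59.1081.
Hence VC = price − CM = $214.52 − $59.1081 = $155.41.

$155.41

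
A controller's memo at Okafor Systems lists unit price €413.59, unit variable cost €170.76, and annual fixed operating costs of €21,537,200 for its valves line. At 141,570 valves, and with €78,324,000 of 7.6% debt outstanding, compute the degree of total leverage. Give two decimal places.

4.99

Total contribution margin = 141,570 × €242.83 = €34,377,443.10.
Operating income = contribution − fixed costs = €34,377,443.10 − €21,537,200 = €12,840,243.10. Interest = €5,952,624.00.
DOL = €34,377,443.10 ÷ €12,840,243.10 = 2.6773; DFL = €12,840,243.10 ÷ €6,887,619.10 = 1.8642.
Combined leverage = 2.6773 × 1.8642 = 4.9910.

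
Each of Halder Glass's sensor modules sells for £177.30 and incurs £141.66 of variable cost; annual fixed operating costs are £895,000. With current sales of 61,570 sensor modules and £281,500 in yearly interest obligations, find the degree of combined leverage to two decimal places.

2.16

At 61,570 units, contribution = 61,570 × £35.64 = £2,194,354.80.
Operating income = contribution − fixed costs = £2,194,354.80 − £895,000 = £1,299,354.80. Interest = £281,500.00, so EBIT − I = £1,017,854.80.
Degree of total leverage = total CM / (EBIT − interest) = £2,194,354.80 / £1,017,854.80 = 2.1559.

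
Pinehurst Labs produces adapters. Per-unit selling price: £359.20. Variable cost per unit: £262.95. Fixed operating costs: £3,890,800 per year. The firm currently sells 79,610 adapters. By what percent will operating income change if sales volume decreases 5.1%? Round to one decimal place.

-10.4%

At 79,610 units, contribution = 79,610 × £96.25 = £7,662,462.50.
Subtracting fixed costs: EBIT = £7,662,462.50 − £3,890,800 = £3,771,662.50.
So DOL = total CM / EBIT = £7,662,462.50 / £3,771,662.50 = 2.0316.
So EBIT moves 2.0316 × (-5.1%) = -10.4%.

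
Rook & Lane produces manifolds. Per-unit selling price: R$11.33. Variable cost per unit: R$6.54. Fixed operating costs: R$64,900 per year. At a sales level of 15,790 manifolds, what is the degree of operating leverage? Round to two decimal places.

7.05

Total contribution margin = 15,790 × R$4.79 = R$75,634.10.
Operating income = contribution − fixed costs = R$75,634.10 − R$64,900 = R$10,734.10.
DOL = contribution ÷ EBIT = R$75,634.10 ÷ R$10,734.10 = 7.0462.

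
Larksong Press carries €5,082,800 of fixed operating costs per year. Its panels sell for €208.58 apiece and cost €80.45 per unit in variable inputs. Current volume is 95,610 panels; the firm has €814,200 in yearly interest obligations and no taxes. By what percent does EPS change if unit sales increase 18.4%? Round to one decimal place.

+35.5%

Contribution at this volume is 95,610 × €128.13 = €12,250,509.30.
Subtracting fixed costs: EBIT = €12,250,509.30 − €5,082,800 = €7,167,709.30.
Interest = €814,200.00, so EBIT − I = €6,353,509.30.
Degree of combined leverage = contribution ÷ (EBIT − I) = €12,250,509.30 ÷ €6,353,509.30 = 1.9281.
EPS therefore changes by 1.9281 × (+18.4%) = +35.5%.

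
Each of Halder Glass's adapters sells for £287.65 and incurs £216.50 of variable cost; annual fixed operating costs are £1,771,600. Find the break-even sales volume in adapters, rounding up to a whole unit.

24,900 adapters

Each unit contributes £287.65 − £216.50 = £71.15.
Break-even Q = £1,771,600 / £71.15 = 24,899.51 → 24,900 adapters.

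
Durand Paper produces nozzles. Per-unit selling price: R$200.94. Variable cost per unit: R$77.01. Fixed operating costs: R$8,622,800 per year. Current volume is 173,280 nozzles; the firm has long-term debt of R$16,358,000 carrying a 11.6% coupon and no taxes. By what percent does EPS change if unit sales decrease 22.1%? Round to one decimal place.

-43.3%

Contribution at this volume is 173,280 × R$123.93 = R$21,474,590.40.
Operating income = contribution − fixed costs = R$21,474,590.40 − R$8,622,800 = R$12,851,790.40.
After interest of R$1,897,528.00, pre-tax earnings = R$10,954,262.40.
Degree of combined leverage = contribution ÷ (EBIT − I) = R$21,474,590.40 ÷ R$10,954,262.40 = 1.9604.
EPS therefore changes by 1.9604 × (-22.1%) = -43.3%.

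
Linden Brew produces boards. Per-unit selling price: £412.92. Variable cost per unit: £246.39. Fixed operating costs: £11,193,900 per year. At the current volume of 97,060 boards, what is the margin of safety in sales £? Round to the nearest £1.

Contribution margin per unit = £412.92 − £246.39 = £166.53. Break-even units = £11,193,900 ÷ £166.53 = 67,218.52; break-even revenue = 67,218.52 × £412.92 = £27,755,870.94.
Current sales = 97,060 × £412.92 = £40,078,015.20.
Margin of safety = £40,078,015.20 − £27,755,870.94 = £12,322,144.

£12,322,144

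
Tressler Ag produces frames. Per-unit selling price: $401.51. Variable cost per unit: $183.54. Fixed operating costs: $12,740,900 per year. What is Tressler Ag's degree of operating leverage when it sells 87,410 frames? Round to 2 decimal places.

Total contribution margin = 87,410 × $217.97 = $19,052,757.70.
EBIT = $19,052,757.70 − $12,740,900 = $6,311,857.70.
So DOL = total CM / EBIT = $19,052,757.70 / $6,311,857.70 = 3.0186.

3.02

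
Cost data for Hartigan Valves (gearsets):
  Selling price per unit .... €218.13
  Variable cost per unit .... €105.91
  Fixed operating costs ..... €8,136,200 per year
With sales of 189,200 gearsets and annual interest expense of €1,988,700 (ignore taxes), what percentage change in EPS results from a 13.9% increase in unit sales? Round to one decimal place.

At 189,200 units, contribution = 189,200 × €112.22 = €21,232,024.00.
EBIT = €21,232,024.00 − €8,136,200 = €13,095,824.00.
Interest = €1,988,700.00, so EBIT − I = €11,107,124.00.
DCL = total CM / (EBIT − I) = €21,232,024.00 / €11,107,124.00 = 1.9116.
EPS therefore changes by 1.9116 × (+13.9%) = +26.6%.

+26.6%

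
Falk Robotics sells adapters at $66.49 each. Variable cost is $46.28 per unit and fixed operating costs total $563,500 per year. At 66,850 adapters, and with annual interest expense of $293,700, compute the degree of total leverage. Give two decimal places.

2.74

Contribution at this volume is 66,850 × $20.21 = $1,351,038.50.
Operating income = contribution − fixed costs = $1,351,038.50 − $563,500 = $787,538.50. Interest = $293,700.00, so EBIT − I = $493,838.50.
DCL = contribution ÷ (EBIT − I) = $1,351,038.50 ÷ $493,838.50 = 2.7358.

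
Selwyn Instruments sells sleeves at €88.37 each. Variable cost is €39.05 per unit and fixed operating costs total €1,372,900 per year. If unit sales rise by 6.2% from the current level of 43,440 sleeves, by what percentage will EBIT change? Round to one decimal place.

At 43,440 units, contribution = 43,440 × €49.32 = €2,142,460.80.
Subtracting fixed costs: EBIT = €2,142,460.80 − €1,372,900 = €769,560.80.
DOL = contribution ÷ EBIT = €2,142,460.80 ÷ €769,560.80 = 2.7840.
So EBIT moves 2.7840 × (+6.2%) = +17.3%.

+17.3%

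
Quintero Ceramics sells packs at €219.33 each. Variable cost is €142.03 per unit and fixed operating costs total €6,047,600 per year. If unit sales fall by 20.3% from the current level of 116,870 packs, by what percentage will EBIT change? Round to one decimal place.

Contribution at this volume is 116,870 × €77.30 = €9,034,051.00.
Subtracting fixed costs: EBIT = €9,034,051.00 − €6,047,600 = €2,986,451.00.
So DOL = total CM / EBIT = €9,034,051.00 / €2,986,451.00 = 3.0250.
%ΔEBIT = DOL × %ΔSales = 3.0250 × -20.3% = -61.4%.

-61.4%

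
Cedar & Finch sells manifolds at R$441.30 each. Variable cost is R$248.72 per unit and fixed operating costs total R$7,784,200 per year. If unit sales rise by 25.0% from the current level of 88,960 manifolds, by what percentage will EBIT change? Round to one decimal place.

Total contribution margin = 88,960 × R$192.58 = R$17,131,916.80.
Operating income = contribution − fixed costs = R$17,131,916.80 − R$7,784,200 = R$9,347,716.80.
Degree of operating leverage = R$17,131,916.80 / R$9,347,716.80 = 1.8327.
So EBIT moves 1.8327 × (+25.0%) = +45.8%.

+45.8%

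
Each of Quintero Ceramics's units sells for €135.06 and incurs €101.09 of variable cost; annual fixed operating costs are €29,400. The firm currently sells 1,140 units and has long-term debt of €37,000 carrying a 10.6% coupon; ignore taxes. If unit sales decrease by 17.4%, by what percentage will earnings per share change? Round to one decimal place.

-124.7%

At 1,140 units, contribution = 1,140 × €33.97 = €38,725.80.
Operating income = contribution − fixed costs = €38,725.80 − €29,400 = €9,325.80.
After interest of €3,922.00, pre-tax earnings = €5,403.80.
Degree of combined leverage = contribution ÷ (EBIT − I) = €38,725.80 ÷ €5,403.80 = 7.1664.
EPS therefore changes by 7.1664 × (-17.4%) = -124.7%.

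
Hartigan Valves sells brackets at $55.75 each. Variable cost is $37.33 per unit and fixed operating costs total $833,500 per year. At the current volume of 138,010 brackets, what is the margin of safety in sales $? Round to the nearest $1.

Unit CM = price − variable cost = $55.75 − $37.33 = $18.42. Break-even units = $833,500 ÷ $18.42 = 45,249.73; break-even revenue = 45,249.73 × $55.75 = $2,522,672.37.
Current sales = 138,010 × $55.75 = $7,694,057.50.
Margin of safety = $7,694,057.50 − $2,522,672.37 = $5,171,385.

$5,171,385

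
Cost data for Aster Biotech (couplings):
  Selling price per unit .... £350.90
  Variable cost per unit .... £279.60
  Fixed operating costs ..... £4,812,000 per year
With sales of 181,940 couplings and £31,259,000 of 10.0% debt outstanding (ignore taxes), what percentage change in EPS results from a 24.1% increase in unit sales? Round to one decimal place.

At 181,940 units, contribution = 181,940 × £71.30 = £12,972,322.00.
Operating income = contribution − fixed costs = £12,972,322.00 − £4,812,000 = £8,160,322.00.
Interest = £3,125,900.00, so EBIT − I = £5,034,422.00.
DCL = total CM / (EBIT − I) = £12,972,322.00 / £5,034,422.00 = 2.5767.
%ΔEPS = DCL × %ΔSales = 2.5767 × +24.1% = +62.1%.

+62.1%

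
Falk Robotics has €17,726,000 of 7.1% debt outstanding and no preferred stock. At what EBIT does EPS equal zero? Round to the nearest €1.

€1,258,546

Annual interest = 7.1% × €17,726,000 = €1,258,546.00.
With no preferred dividends, EPS = 0 when EBIT exactly covers interest, so the financial break-even EBIT is €1,258,546.00.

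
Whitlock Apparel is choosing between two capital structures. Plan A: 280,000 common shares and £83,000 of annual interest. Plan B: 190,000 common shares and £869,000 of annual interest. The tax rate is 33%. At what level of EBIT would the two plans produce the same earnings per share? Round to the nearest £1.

£2,528,333

At indifference, (EBIT − 83,000)(1 − t)/280,000 = (EBIT − 869,000)(1 − t)/190,000.
The (1 − t) factor cancels: (EBIT − 83,000) × 190,000 = (EBIT − 869,000) × 280,000.
Solving, EBIT = (869,000·280,000 − 83,000·190,000) / (280,000 − 190,000) = 227,550,000,000 / 90,000 = 2,528,333.33.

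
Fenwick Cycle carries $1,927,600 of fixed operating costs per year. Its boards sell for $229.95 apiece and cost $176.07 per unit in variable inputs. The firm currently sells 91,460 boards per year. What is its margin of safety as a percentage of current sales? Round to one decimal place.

60.9%

Unit CM = price − variable cost = $229.95 − $176.07 = $53.88. Break-even units = $1,927,600 ÷ $53.88 = 35,775.80; break-even revenue = 35,775.80 × $229.95 = $8,226,644.77.
Current sales = 91,460 × $229.95 = $21,031,227.00.
Margin of safety = ($21,031,227.00 − $8,226,644.77) ÷ $21,031,227.00 = 60.9%.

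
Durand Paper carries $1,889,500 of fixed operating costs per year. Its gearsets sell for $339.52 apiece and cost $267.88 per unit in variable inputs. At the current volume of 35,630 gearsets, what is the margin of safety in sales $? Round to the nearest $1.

Unit CM = price − variable cost = $339.52 − $267.88 = $71.64. Break-even units = $1,889,500 ÷ $71.64 = 26,374.93; break-even revenue = 26,374.93 × $339.52 = $8,954,816.30.
Actual sales revenue = 35,630 × $339.52 = $12,097,097.60.
Margin of safety = $12,097,097.60 − $8,954,816.30 = $3,142,281.

$3,142,281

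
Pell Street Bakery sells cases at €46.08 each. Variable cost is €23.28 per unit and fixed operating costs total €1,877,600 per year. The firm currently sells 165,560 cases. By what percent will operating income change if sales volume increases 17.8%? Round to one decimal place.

+35.4%

Total contribution margin = 165,560 × €22.80 = €3,774,768.00.
Operating income = contribution − fixed costs = €3,774,768.00 − €1,877,600 = €1,897,168.00.
Degree of operating leverage = €3,774,768.00 / €1,897,168.00 = 1.9897.
So EBIT moves 1.9897 × (+17.8%) = +35.4%.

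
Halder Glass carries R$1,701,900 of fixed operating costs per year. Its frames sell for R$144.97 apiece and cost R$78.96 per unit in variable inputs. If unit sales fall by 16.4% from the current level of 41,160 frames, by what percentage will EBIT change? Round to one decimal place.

-43.9%

Total contribution margin = 41,160 × R$66.01 = R$2,716,971.60.
Operating income = contribution − fixed costs = R$2,716,971.60 − R$1,701,900 = R$1,015,071.60.
DOL = contribution ÷ EBIT = R$2,716,971.60 ÷ R$1,015,071.60 = 2.6766.
So EBIT moves 2.6766 × (-16.4%) = -43.9%.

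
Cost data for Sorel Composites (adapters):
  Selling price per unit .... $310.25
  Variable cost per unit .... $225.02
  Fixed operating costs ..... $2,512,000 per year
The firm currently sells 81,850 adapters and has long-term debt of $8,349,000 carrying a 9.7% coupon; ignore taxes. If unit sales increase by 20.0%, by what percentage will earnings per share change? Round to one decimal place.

+38.2%

At 81,850 units, contribution = 81,850 × $85.23 = $6,976,075.50.
EBIT = $6,976,075.50 − $2,512,000 = $4,464,075.50.
Interest = $809,853.00, so EBIT − I = $3,654,222.50.
DCL = total CM / (EBIT − I) = $6,976,075.50 / $3,654,222.50 = 1.9090.
%ΔEPS = DCL × %ΔSales = 1.9090 × +20.0% = +38.2%.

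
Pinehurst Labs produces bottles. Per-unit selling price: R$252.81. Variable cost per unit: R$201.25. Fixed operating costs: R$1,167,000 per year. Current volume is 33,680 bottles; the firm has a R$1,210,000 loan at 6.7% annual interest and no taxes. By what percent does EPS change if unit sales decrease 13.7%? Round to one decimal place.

-48.7%

Total contribution margin = 33,680 × R$51.56 = R$1,736,540.80.
Operating income = contribution − fixed costs = R$1,736,540.80 − R$1,167,000 = R$569,540.80.
Interest = R$81,070.00, so EBIT − I = R$488,470.80.
DCL = total CM / (EBIT − I) = R$1,736,540.80 / R$488,470.80 = 3.5551.
%ΔEPS = DCL × %ΔSales = 3.5551 × -13.7% = -48.7%.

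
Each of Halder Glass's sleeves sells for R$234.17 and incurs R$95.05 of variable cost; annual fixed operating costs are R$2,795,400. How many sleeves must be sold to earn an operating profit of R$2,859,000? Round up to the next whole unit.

Each unit contributes R$234.17 − R$95.05 = R$139.12.
Need Q such that Q × R$139.12 − R$2,795,400 = R$2,859,000, i.e. Q = R$5,654,400 / R$139.12 = 40,644.05 → 40,645.

40,645 sleeves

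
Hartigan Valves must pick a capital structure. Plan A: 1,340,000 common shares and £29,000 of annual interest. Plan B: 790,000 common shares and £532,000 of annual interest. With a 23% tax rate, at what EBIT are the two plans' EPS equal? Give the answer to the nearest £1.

£1,254,491

Set EPS_A = EPS_B: (EBIT − £29,000)(1 − 0.23) ÷ 1,340,000 = (EBIT − £532,000)(1 − 0.23) ÷ 790,000.
The (1 − t) factor cancels: (EBIT − 29,000) × 790,000 = (EBIT − 532,000) × 1,340,000.
EBIT × (1,340,000 − 790,000) = 532,000 × 1,340,000 − 29,000 × 790,000 = 689,970,000,000, so EBIT = 689,970,000,000 ÷ 550,000 = 1,254,490.91.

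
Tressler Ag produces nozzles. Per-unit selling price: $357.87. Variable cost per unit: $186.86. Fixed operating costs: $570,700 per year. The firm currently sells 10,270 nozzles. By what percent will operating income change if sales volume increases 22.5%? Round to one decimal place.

Total contribution margin = 10,270 × $171.01 = $1,756,272.70.
Subtracting fixed costs: EBIT = $1,756,272.70 − $570,700 = $1,185,572.70.
So DOL = total CM / EBIT = $1,756,272.70 / $1,185,572.70 = 1.4814.
%ΔEBIT = DOL × %ΔSales = 1.4814 × +22.5% = +33.3%.

+33.3%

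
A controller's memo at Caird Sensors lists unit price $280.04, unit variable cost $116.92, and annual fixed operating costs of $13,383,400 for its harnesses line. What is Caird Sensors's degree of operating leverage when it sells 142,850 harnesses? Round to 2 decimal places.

Total contribution margin = 142,850 × $163.12 = $23,301,692.00.
EBIT = $23,301,692.00 − $13,383,400 = $9,918,292.00.
DOL = contribution ÷ EBIT = $23,301,692.00 ÷ $9,918,292.00 = 2.3494.

2.35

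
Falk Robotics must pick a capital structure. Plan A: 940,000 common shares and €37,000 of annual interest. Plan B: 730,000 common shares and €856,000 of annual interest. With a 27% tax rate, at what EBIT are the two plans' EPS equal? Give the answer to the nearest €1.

€3,703,000

Set EPS_A = EPS_B: (EBIT − €37,000)(1 − 0.27) ÷ 940,000 = (EBIT − €856,000)(1 − 0.27) ÷ 730,000.
Cancelling (1 − t) and cross-multiplying: 730,000·(EBIT − 37,000) = 940,000·(EBIT − 856,000).
Solving, EBIT = (856,000·940,000 − 37,000·730,000) / (940,000 − 730,000) = 777,630,000,000 / 210,000 = 3,703,000.00.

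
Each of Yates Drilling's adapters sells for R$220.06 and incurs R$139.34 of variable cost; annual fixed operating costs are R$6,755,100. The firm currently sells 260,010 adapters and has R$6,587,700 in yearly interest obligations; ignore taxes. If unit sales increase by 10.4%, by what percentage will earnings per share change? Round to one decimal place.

At 260,010 units, contribution = 260,010 × R$80.72 = R$20,988,007.20.
EBIT = R$20,988,007.20 − R$6,755,100 = R$14,232,907.20.
Interest = R$6,587,700.00, so EBIT − I = R$7,645,207.20.
DCL = total CM / (EBIT − I) = R$20,988,007.20 / R$7,645,207.20 = 2.7453.
EPS therefore changes by 2.7453 × (+10.4%) = +28.6%.

+28.6%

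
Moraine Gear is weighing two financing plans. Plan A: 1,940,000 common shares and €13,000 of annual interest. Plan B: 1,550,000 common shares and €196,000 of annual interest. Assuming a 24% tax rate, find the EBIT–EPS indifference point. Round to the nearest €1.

Set EPS_A = EPS_B: (EBIT − €13,000)(1 − 0.24) ÷ 1,940,000 = (EBIT − €196,000)(1 − 0.24) ÷ 1,550,000.
The (1 − t) factor cancels: (EBIT − 13,000) × 1,550,000 = (EBIT − 196,000) × 1,940,000.
EBIT × (1,940,000 − 1,550,000) = 196,000 × 1,940,000 − 13,000 × 1,550,000 = 360,090,000,000, so EBIT = 360,090,000,000 ÷ 390,000 = 923,307.69.

€923,308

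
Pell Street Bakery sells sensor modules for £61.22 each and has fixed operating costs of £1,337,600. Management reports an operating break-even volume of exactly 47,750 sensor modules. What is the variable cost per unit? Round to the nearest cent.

Contribution per unit must be FC / Q = £1,337,600 / 47,750 = £28.0126.
Variable cost per unit = £61.22 − £28.0126 = £33.21.

£33.21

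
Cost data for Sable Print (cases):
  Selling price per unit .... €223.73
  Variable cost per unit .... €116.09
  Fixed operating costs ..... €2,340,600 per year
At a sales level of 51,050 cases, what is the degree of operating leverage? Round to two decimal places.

Contribution at this volume is 51,050 × €107.64 = €5,495,022.00.
Operating income = contribution − fixed costs = €5,495,022.00 − €2,340,600 = €3,154,422.00.
Degree of operating leverage = €5,495,022.00 / €3,154,422.00 = 1.7420.

1.74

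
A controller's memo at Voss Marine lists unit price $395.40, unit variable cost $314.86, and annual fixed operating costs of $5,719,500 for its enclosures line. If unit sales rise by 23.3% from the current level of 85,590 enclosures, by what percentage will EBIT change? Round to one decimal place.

Total contribution margin = 85,590 × $80.54 = $6,893,418.60.
Subtracting fixed costs: EBIT = $6,893,418.60 − $5,719,500 = $1,173,918.60.
DOL = contribution ÷ EBIT = $6,893,418.60 ÷ $1,173,918.60 = 5.8721.
%ΔEBIT = DOL × %ΔSales = 5.8721 × +23.3% = +136.8%.

+136.8%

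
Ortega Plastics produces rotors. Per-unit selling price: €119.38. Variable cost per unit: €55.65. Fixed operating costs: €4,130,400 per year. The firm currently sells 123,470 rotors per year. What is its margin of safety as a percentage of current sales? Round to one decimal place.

Contribution margin per unit = €119.38 − €55.65 = €63.73. Break-even units = €4,130,400 ÷ €63.73 = 64,810.92; break-even revenue = 64,810.92 × €119.38 = €7,737,127.76.
Current sales = 123,470 × €119.38 = €14,739,848.60.
Margin of safety = (€14,739,848.60 − €7,737,127.76) ÷ €14,739,848.60 = 47.5%.

47.5%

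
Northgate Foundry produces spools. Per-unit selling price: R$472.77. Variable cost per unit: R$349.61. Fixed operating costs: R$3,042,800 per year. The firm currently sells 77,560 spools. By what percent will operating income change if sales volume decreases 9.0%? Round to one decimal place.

At 77,560 units, contribution = 77,560 × R$123.16 = R$9,552,289.60.
EBIT = R$9,552,289.60 − R$3,042,800 = R$6,509,489.60.
So DOL = total CM / EBIT = R$9,552,289.60 / R$6,509,489.60 = 1.4674.
Operating income changes by 1.4674 × -9.0% = -13.2%.

-13.2%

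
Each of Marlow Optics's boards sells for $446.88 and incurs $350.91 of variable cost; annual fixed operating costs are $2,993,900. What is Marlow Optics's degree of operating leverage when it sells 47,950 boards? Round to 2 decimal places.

Contribution at this volume is 47,950 × $95.97 = $4,601,761.50.
Subtracting fixed costs: EBIT = $4,601,761.50 − $2,993,900 = $1,607,861.50.
DOL = contribution ÷ EBIT = $4,601,761.50 ÷ $1,607,861.50 = 2.8620.

2.86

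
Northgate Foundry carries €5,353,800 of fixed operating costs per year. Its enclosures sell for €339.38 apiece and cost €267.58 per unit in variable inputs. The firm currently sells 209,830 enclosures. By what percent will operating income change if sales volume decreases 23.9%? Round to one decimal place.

Contribution at this volume is 209,830 × €71.80 = €15,065,794.00.
Subtracting fixed costs: EBIT = €15,065,794.00 − €5,353,800 = €9,711,994.00.
Degree of operating leverage = €15,065,794.00 / €9,711,994.00 = 1.5513.
So EBIT moves 1.5513 × (-23.9%) = -37.1%.

-37.1%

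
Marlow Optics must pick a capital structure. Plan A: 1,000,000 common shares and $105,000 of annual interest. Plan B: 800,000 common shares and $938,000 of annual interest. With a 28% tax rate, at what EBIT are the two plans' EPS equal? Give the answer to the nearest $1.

At indifference, (EBIT − 105,000)(1 − t)/1,000,000 = (EBIT − 938,000)(1 − t)/800,000.
Cancelling (1 − t) and cross-multiplying: 800,000·(EBIT − 105,000) = 1,000,000·(EBIT − 938,000).
Solving, EBIT = (938,000·1,000,000 − 105,000·800,000) / (1,000,000 − 800,000) = 854,000,000,000 / 200,000 = 4,270,000.00.

$4,270,000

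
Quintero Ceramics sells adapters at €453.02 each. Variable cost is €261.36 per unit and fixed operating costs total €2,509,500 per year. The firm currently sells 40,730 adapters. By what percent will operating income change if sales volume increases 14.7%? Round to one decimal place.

Total contribution margin = 40,730 × €191.66 = €7,806,311.80.
EBIT = €7,806,311.80 − €2,509,500 = €5,296,811.80.
DOL = contribution ÷ EBIT = €7,806,311.80 ÷ €5,296,811.80 = 1.4738.
%ΔEBIT = DOL × %ΔSales = 1.4738 × +14.7% = +21.7%.

+21.7%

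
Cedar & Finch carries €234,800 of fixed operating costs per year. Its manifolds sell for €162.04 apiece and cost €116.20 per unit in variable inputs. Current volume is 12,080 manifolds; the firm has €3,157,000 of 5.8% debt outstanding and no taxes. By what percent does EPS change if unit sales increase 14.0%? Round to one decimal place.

+57.1%

Contribution at this volume is 12,080 × €45.84 = €553,747.20.
EBIT = €553,747.20 − €234,800 = €318,947.20.
After interest of €183,106.00, pre-tax earnings = €135,841.20.
Degree of combined leverage = contribution ÷ (EBIT − I) = €553,747.20 ÷ €135,841.20 = 4.0764.
EPS therefore changes by 4.0764 × (+14.0%) = +57.1%.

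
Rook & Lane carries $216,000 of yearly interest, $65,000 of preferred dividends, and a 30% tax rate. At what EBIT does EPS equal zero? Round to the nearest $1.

Grossing the preferred dividend up to pre-tax terms: $65,000 / (1 − 0.30) = $92,857.14.
Financial break-even EBIT = interest + D_p ÷ (1 − t) = $216,000 + $92,857.14 = $308,857.14.

$308,857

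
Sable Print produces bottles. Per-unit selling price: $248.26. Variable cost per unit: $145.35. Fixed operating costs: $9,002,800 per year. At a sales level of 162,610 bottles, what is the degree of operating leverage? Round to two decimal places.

At 162,610 units, contribution = 162,610 × $102.91 = $16,734,195.10.
EBIT = $16,734,195.10 − $9,002,800 = $7,731,395.10.
DOL = contribution ÷ EBIT = $16,734,195.10 ÷ $7,731,395.10 = 2.1644.

2.16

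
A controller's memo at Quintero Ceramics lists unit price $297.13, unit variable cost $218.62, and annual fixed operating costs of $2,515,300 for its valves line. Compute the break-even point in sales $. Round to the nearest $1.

$9,519,438

CM per unit = $297.13 − $218.62 = $78.51; CM ratio = $78.51 / $297.13 = 0.2642.
Break-even sales = FC ÷ CM ratio = $2,515,300 × $297.13 / $78.51 = $9,519,438.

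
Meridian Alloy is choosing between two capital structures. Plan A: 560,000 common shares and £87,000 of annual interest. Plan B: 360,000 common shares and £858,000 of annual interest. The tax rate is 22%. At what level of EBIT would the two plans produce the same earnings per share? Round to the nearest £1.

Set EPS_A = EPS_B: (EBIT − £87,000)(1 − 0.22) ÷ 560,000 = (EBIT − £858,000)(1 − 0.22) ÷ 360,000.
Cancelling (1 − t) and cross-multiplying: 360,000·(EBIT − 87,000) = 560,000·(EBIT − 858,000).
EBIT × (560,000 − 360,000) = 858,000 × 560,000 − 87,000 × 360,000 = 449,160,000,000, so EBIT = 449,160,000,000 ÷ 200,000 = 2,245,800.00.

£2,245,800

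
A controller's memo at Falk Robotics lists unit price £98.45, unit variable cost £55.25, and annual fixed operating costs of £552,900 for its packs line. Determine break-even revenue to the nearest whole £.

Contribution margin per unit = £98.45 − £55.25 = £43.20, a CM ratio of £43.20 ÷ £98.45 = 0.4388.
Break-even sales = FC ÷ CM ratio = £552,900 × £98.45 / £43.20 = £1,260,023.

£1,260,023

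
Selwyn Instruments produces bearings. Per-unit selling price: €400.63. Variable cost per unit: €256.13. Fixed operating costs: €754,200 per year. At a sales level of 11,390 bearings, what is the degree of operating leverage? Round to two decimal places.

1.85

Total contribution margin = 11,390 × €144.50 = €1,645,855.00.
Subtracting fixed costs: EBIT = €1,645,855.00 − €754,200 = €891,655.00.
Degree of operating leverage = €1,645,855.00 / €891,655.00 = 1.8458.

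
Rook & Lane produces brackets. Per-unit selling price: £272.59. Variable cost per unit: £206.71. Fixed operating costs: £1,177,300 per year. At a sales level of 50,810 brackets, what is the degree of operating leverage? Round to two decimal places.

At 50,810 units, contribution = 50,810 × £65.88 = £3,347,362.80.
Subtracting fixed costs: EBIT = £3,347,362.80 − £1,177,300 = £2,170,062.80.
Degree of operating leverage = £3,347,362.80 / £2,170,062.80 = 1.5425.

1.54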